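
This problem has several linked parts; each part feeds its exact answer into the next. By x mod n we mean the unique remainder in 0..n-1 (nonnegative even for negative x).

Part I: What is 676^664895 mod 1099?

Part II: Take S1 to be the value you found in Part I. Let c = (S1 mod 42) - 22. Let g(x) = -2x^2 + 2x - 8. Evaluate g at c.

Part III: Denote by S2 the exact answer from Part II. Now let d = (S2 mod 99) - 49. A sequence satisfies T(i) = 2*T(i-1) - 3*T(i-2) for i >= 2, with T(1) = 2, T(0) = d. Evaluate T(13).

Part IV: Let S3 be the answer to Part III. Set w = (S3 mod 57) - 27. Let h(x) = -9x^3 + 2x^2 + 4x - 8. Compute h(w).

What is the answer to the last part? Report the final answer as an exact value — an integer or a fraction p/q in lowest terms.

Part I: squarings mod 1099: 676^1=676, 676^2=891, 676^4=403, 676^8=856, 676^16=802, 676^32=289, 676^64=1096, 676^128=9, 676^256=81, 676^512=1066, 676^1024=1089, 676^2048=100, 676^4096=109, 676^8192=891, 676^16384=403, 676^32768=856, 676^65536=802, 676^131072=289, 676^262144=1096, 676^524288=9; 676^664895 = 676^1 * 676^2 * 676^4 * 676^8 * 676^16 * 676^32 * 676^256 * 676^1024 * 676^8192 * 676^131072 * 676^524288 = 905 (mod 1099); answer 905
Part II: S1 = 905; c = 1; -2*(1)^2 + 2*(1)^1 - 8 = (-2) + (2) + (-8) = -8; answer -8
Part III: S2 = -8; d = 42; T(2) = 2*(2) - 3*(42) = -122; iterating: T(2)=-122, T(3)=-250, T(4)=-134, T(5)=482, T(6)=1366, T(7)=1286, T(8)=-1526, T(9)=-6910, T(10)=-9242, T(11)=2246, T(12)=32218, T(13)=57698; answer 57698
Part IV: S3 = 57698; w = -13; -9*(-13)^3 + 2*(-13)^2 + 4*(-13)^1 - 8 = (19773) + (338) + (-52) + (-8) = 20051; answer 20051

20051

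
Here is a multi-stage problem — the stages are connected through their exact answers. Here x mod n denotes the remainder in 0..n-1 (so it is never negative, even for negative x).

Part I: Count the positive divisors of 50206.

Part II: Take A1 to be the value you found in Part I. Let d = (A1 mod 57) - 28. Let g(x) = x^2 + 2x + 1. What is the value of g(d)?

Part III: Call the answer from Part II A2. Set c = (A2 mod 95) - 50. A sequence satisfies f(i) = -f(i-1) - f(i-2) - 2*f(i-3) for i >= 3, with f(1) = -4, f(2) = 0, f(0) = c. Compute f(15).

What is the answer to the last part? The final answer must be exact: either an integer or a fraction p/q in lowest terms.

Part I: 50206 = 2 * 13 * 1931; number of divisors = (1+1) * (1+1) * (1+1) = 8; answer 8
Part II: A1 = 8; d = -20; 1*(-20)^2 + 2*(-20)^1 + 1 = (400) + (-40) + (1) = 361; answer 361
Part III: A2 = 361; c = 26; f(3) = -1*(0) - 1*(-4) - 2*(26) = -48; iterating: f(3)=-48, f(4)=56, f(5)=-8, f(6)=48, f(7)=-152, f(8)=120, f(9)=-64, f(10)=248, f(11)=-424, f(12)=304, f(13)=-376, f(14)=920, f(15)=-1152; answer -1152

-1152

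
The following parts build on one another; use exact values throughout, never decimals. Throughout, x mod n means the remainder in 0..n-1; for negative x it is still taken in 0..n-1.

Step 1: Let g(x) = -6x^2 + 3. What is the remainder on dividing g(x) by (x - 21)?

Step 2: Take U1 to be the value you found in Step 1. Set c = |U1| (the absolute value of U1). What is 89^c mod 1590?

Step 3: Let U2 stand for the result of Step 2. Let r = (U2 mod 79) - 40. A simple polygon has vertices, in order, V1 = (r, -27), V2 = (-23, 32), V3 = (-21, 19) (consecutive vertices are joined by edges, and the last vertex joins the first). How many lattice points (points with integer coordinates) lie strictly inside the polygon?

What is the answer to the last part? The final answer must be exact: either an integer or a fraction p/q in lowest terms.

Step 1: remainder = value at the root: -6*(21)^2 + 3 = (-2646) + (3) = -2643; answer -2643
Step 2: U1 = -2643; c = 2643; squarings mod 1590: 89^1=89, 89^2=1561, 89^4=841, 89^8=1321, 89^16=811, 89^32=1051, 89^64=1141, 89^128=1261, 89^256=121, 89^512=331, 89^1024=1441, 89^2048=1531; 89^2643 = 89^1 * 89^2 * 89^16 * 89^64 * 89^512 * 89^2048 = 629 (mod 1590); answer 629
Step 3: U2 = 629; r = 36; cross terms: (36*32 - -23*-27)=531, (-23*19 - -21*32)=235, (-21*-27 - 36*19)=-117; twice the area = |649| = 649; area = 649/2; boundary points = 59 + 1 + 1 = 61; strictly interior points = area - boundary/2 + 1 = 295; answer 295

295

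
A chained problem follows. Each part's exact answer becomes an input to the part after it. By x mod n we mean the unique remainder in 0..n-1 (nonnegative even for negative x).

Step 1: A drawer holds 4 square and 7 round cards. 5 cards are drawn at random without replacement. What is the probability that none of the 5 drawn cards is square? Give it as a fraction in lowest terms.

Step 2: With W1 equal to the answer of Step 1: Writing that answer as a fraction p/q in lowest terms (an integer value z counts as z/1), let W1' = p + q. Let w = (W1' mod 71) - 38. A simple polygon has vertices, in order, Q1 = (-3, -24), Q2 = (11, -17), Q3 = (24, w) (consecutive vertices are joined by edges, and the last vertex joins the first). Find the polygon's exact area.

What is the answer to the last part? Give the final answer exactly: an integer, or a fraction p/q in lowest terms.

63/2

Step 1: total draws C(11,5) = 462; favorable C(7,5) = 21; P = 1/22; answer 1/22
Step 2: W1 = 1/22; threaded value p + q = 23; w = -15; cross terms: (-3*-17 - 11*-24)=315, (11*-15 - 24*-17)=243, (24*-24 - -3*-15)=-621; twice the area = |-63| = 63; area = 63/2; answer 63/2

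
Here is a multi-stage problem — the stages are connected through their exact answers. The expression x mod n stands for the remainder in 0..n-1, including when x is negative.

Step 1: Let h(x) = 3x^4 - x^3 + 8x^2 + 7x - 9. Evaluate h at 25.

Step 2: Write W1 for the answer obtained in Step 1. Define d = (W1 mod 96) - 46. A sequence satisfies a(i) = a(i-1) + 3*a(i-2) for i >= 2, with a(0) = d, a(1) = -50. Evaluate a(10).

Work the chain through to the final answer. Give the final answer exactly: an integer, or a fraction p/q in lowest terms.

Step 1: 3*(25)^4 - 1*(25)^3 + 8*(25)^2 + 7*(25)^1 - 9 = (1171875) + (-15625) + (5000) + (175) + (-9) = 1161416; answer 1161416
Step 2: W1 = 1161416; d = -38; a(2) = 1*(-50) + 3*(-38) = -164; iterating: a(2)=-164, a(3)=-314, a(4)=-806, a(5)=-1748, a(6)=-4166, a(7)=-9410, a(8)=-21908, a(9)=-50138, a(10)=-115862; answer -115862

-115862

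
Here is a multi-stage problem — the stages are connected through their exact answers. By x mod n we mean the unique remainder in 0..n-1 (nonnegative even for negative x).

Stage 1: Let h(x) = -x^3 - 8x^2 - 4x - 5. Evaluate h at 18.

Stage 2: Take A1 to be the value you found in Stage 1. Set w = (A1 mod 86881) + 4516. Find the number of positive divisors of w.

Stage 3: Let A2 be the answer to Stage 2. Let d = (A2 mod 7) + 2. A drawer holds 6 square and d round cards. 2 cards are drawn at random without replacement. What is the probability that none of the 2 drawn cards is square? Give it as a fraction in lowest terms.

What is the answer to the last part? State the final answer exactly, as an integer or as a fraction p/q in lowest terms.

Stage 1: -1*(18)^3 - 8*(18)^2 - 4*(18)^1 - 5 = (-5832) + (-2592) + (-72) + (-5) = -8501; answer -8501
Stage 2: A1 = -8501; w = 82896; 82896 = 2^4 * 3 * 11 * 157; number of divisors = (4+1) * (1+1) * (1+1) * (1+1) = 40; answer 40
Stage 3: A2 = 40; d = 7; total draws C(13,2) = 78; favorable C(7,2) = 21; P = 7/26; answer 7/26

7/26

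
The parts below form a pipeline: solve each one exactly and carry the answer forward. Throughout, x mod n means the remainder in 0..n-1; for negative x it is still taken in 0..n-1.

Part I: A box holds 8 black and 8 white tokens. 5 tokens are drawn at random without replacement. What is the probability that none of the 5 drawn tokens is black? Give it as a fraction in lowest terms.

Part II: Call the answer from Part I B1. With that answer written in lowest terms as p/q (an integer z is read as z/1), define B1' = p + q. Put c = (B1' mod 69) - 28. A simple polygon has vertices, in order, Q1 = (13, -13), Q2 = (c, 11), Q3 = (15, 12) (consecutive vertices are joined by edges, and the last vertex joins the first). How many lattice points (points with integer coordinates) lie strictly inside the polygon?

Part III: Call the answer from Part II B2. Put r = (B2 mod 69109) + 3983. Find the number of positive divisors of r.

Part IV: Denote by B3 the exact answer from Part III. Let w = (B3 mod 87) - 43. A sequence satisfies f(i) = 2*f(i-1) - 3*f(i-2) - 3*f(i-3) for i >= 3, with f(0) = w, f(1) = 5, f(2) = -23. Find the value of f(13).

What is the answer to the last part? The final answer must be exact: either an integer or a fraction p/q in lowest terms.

-44098

Part I: total draws C(16,5) = 4368; favorable C(8,5) = 56; P = 1/78; answer 1/78
Part II: B1 = 1/78; threaded value p + q = 79; c = -18; cross terms: (13*11 - -18*-13)=-91, (-18*12 - 15*11)=-381, (15*-13 - 13*12)=-351; twice the area = |-823| = 823; area = 823/2; boundary points = 1 + 1 + 1 = 3; strictly interior points = area - boundary/2 + 1 = 411; answer 411
Part III: B2 = 411; r = 4394; 4394 = 2 * 13^3; number of divisors = (1+1) * (3+1) = 8; answer 8
Part IV: B3 = 8; w = -35; f(3) = 2*(-23) - 3*(5) - 3*(-35) = 44; iterating: f(3)=44, f(4)=142, f(5)=221, f(6)=-116, f(7)=-1321, f(8)=-2957, f(9)=-1603, f(10)=9628, f(11)=32936, f(12)=41797, f(13)=-44098; answer -44098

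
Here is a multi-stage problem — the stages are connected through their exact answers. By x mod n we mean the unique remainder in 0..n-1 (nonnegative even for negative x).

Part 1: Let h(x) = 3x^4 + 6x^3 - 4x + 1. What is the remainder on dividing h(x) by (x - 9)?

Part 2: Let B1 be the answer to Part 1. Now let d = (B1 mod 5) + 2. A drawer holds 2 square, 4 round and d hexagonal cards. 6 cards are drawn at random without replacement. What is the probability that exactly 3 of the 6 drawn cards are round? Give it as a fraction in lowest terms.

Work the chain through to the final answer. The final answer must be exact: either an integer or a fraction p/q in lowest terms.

Part 1: remainder = value at the root: 3*(9)^4 + 6*(9)^3 - 4*(9)^1 + 1 = (19683) + (4374) + (-36) + (1) = 24022; answer 24022
Part 2: B1 = 24022; d = 4; total draws C(10,6) = 210; favorable C(4,3)*C(6,3) = 80; P = 8/21; answer 8/21

8/21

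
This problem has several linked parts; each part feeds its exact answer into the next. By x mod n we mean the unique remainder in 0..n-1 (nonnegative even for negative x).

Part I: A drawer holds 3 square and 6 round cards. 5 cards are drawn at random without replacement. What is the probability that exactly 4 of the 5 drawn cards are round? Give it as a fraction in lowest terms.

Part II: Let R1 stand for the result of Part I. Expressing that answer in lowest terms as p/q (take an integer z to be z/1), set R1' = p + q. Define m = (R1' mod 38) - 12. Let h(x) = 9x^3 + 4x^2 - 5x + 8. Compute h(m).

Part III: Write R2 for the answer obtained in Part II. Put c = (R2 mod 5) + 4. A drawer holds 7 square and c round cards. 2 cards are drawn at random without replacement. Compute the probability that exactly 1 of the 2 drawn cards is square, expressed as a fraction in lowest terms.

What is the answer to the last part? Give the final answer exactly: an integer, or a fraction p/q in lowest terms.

35/66

Part I: total draws C(9,5) = 126; favorable C(6,4)*C(3,1) = 45; P = 5/14; answer 5/14
Part II: R1 = 5/14; threaded value p + q = 19; m = 7; 9*(7)^3 + 4*(7)^2 - 5*(7)^1 + 8 = (3087) + (196) + (-35) + (8) = 3256; answer 3256
Part III: R2 = 3256; c = 5; total draws C(12,2) = 66; favorable C(7,1)*C(5,1) = 35; P = 35/66; answer 35/66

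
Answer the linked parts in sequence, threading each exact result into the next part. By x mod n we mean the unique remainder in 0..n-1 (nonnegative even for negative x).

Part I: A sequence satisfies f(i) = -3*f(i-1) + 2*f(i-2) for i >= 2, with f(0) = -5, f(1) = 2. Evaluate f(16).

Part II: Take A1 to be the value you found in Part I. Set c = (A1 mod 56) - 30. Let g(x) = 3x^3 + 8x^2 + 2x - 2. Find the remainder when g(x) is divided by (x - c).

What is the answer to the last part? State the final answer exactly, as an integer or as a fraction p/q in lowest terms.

946

Part I: f(2) = -3*(2) + 2*(-5) = -16; iterating: f(2)=-16, f(3)=52, f(4)=-188, f(5)=668, f(6)=-2380, f(7)=8476, f(8)=-30188, f(9)=107516, f(10)=-382924, f(11)=1363804, f(12)=-4857260, f(13)=17299388, f(14)=-61612684, f(15)=219436828, f(16)=-781535852; answer -781535852
Part II: A1 = -781535852; c = 6; remainder = value at the root: 3*(6)^3 + 8*(6)^2 + 2*(6)^1 - 2 = (648) + (288) + (12) + (-2) = 946; answer 946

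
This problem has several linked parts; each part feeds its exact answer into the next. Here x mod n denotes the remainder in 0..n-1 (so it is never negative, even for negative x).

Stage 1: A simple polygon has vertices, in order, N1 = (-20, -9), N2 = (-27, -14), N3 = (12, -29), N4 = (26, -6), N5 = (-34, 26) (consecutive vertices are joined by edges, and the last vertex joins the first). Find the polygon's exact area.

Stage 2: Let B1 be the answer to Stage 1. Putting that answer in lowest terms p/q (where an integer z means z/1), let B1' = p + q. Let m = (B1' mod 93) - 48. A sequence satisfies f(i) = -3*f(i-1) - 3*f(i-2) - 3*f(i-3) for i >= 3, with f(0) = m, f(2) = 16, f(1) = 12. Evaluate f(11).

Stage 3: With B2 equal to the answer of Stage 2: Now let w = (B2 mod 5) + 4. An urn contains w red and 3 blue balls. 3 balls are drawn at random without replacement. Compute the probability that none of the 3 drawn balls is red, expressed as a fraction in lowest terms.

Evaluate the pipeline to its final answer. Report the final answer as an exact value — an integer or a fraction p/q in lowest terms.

Stage 1: cross terms: (-20*-14 - -27*-9)=37, (-27*-29 - 12*-14)=951, (12*-6 - 26*-29)=682, (26*26 - -34*-6)=472, (-34*-9 - -20*26)=826; twice the area = |2968| = 2968; area = 1484; answer 1484
Stage 2: B1 = 1484; threaded value p + q = 1485; m = 42; f(3) = -3*(16) - 3*(12) - 3*(42) = -210; iterating: f(3)=-210, f(4)=546, f(5)=-1056, f(6)=2160, f(7)=-4950, f(8)=11538, f(9)=-26244, f(10)=58968, f(11)=-132786; answer -132786
Stage 3: B2 = -132786; w = 8; total draws C(11,3) = 165; favorable C(3,3) = 1; P = 1/165; answer 1/165

1/165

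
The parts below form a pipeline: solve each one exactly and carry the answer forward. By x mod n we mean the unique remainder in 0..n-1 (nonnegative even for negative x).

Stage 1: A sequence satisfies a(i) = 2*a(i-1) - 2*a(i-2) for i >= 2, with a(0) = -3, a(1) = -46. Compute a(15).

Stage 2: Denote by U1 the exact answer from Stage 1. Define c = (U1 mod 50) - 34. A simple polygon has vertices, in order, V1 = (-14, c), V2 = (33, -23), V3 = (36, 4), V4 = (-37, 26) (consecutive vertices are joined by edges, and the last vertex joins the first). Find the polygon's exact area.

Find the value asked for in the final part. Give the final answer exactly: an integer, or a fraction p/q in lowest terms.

1855

Stage 1: a(2) = 2*(-46) - 2*(-3) = -86; iterating: a(2)=-86, a(3)=-80, a(4)=12, a(5)=184, a(6)=344, a(7)=320, a(8)=-48, a(9)=-736, a(10)=-1376, a(11)=-1280, a(12)=192, a(13)=2944, a(14)=5504, a(15)=5120; answer 5120
Stage 2: U1 = 5120; c = -14; cross terms: (-14*-23 - 33*-14)=784, (33*4 - 36*-23)=960, (36*26 - -37*4)=1084, (-37*-14 - -14*26)=882; twice the area = |3710| = 3710; area = 1855; answer 1855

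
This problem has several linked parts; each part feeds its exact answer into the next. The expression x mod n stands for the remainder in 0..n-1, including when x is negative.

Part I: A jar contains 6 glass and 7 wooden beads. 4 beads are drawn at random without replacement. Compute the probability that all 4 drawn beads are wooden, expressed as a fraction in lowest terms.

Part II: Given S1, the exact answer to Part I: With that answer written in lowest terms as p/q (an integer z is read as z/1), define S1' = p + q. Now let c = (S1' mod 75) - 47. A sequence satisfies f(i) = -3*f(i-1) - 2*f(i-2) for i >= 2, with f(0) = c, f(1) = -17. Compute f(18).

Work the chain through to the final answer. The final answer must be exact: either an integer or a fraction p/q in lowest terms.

Part I: total draws C(13,4) = 715; favorable C(7,4) = 35; P = 7/143; answer 7/143
Part II: S1 = 7/143; threaded value p + q = 150; c = -47; f(2) = -3*(-17) - 2*(-47) = 145; iterating: f(2)=145, f(3)=-401, f(4)=913, f(5)=-1937, f(6)=3985, f(7)=-8081, f(8)=16273, f(9)=-32657, f(10)=65425, f(11)=-130961, f(12)=262033, f(13)=-524177, f(14)=1048465, f(15)=-2097041, f(16)=4194193, f(17)=-8388497, f(18)=16777105; answer 16777105

16777105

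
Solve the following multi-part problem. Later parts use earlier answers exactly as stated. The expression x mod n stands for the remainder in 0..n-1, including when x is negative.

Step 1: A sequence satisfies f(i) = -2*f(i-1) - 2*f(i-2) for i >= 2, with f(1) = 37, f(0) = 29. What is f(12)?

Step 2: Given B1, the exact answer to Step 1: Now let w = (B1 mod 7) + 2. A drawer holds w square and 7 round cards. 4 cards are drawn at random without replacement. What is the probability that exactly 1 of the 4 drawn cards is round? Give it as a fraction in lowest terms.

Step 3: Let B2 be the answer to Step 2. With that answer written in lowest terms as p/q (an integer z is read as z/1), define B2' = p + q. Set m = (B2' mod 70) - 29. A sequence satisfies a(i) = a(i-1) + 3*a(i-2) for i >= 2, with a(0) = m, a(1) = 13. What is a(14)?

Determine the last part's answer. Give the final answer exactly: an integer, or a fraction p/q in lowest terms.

Step 1: f(2) = -2*(37) - 2*(29) = -132; iterating: f(2)=-132, f(3)=190, f(4)=-116, f(5)=-148, f(6)=528, f(7)=-760, f(8)=464, f(9)=592, f(10)=-2112, f(11)=3040, f(12)=-1856; answer -1856
Step 2: B1 = -1856; w = 8; total draws C(15,4) = 1365; favorable C(7,1)*C(8,3) = 392; P = 56/195; answer 56/195
Step 3: B2 = 56/195; threaded value p + q = 251; m = 12; a(2) = 1*(13) + 3*(12) = 49; iterating: a(2)=49, a(3)=88, a(4)=235, a(5)=499, a(6)=1204, a(7)=2701, a(8)=6313, a(9)=14416, a(10)=33355, a(11)=76603, a(12)=176668, a(13)=406477, a(14)=936481; answer 936481

936481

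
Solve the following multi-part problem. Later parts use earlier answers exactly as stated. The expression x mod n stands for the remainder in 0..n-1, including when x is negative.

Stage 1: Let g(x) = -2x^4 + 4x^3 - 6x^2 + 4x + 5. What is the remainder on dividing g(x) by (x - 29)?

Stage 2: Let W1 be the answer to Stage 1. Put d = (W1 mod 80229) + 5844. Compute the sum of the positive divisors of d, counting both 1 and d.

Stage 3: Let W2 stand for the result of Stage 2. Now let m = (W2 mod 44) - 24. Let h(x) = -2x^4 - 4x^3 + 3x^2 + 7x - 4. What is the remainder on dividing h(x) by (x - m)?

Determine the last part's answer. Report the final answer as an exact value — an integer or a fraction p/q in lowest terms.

Stage 1: remainder = value at the root: -2*(29)^4 + 4*(29)^3 - 6*(29)^2 + 4*(29)^1 + 5 = (-1414562) + (97556) + (-5046) + (116) + (5) = -1321931; answer -1321931
Stage 2: W1 = -1321931; d = 47806; 47806 = 2 * 11 * 41 * 53; sigma = (1 + 2) * (1 + 11) * (1 + 41) * (1 + 53) = 3 * 12 * 42 * 54 = 81648; answer 81648
Stage 3: W2 = 81648; m = 4; remainder = value at the root: -2*(4)^4 - 4*(4)^3 + 3*(4)^2 + 7*(4)^1 - 4 = (-512) + (-256) + (48) + (28) + (-4) = -696; answer -696

-696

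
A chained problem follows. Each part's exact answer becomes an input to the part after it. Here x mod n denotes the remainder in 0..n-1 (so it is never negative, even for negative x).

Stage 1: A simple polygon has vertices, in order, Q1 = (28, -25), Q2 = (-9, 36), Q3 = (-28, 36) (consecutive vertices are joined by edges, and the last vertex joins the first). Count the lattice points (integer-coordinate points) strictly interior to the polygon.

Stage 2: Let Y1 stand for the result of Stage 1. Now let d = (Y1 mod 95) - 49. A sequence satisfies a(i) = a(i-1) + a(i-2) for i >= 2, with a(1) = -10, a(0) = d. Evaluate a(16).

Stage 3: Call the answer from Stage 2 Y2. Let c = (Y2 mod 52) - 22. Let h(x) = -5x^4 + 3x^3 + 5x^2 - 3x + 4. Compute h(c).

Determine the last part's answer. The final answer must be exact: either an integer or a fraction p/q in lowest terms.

Stage 1: cross terms: (28*36 - -9*-25)=783, (-9*36 - -28*36)=684, (-28*-25 - 28*36)=-308; twice the area = |1159| = 1159; area = 1159/2; boundary points = 1 + 19 + 1 = 21; strictly interior points = area - boundary/2 + 1 = 570; answer 570
Stage 2: Y1 = 570; d = -49; a(2) = 1*(-10) + 1*(-49) = -59; iterating: a(2)=-59, a(3)=-69, a(4)=-128, a(5)=-197, a(6)=-325, a(7)=-522, a(8)=-847, a(9)=-1369, a(10)=-2216, a(11)=-3585, a(12)=-5801, a(13)=-9386, a(14)=-15187, a(15)=-24573, a(16)=-39760; answer -39760
Stage 3: Y2 = -39760; c = -2; -5*(-2)^4 + 3*(-2)^3 + 5*(-2)^2 - 3*(-2)^1 + 4 = (-80) + (-24) + (20) + (6) + (4) = -74; answer -74

-74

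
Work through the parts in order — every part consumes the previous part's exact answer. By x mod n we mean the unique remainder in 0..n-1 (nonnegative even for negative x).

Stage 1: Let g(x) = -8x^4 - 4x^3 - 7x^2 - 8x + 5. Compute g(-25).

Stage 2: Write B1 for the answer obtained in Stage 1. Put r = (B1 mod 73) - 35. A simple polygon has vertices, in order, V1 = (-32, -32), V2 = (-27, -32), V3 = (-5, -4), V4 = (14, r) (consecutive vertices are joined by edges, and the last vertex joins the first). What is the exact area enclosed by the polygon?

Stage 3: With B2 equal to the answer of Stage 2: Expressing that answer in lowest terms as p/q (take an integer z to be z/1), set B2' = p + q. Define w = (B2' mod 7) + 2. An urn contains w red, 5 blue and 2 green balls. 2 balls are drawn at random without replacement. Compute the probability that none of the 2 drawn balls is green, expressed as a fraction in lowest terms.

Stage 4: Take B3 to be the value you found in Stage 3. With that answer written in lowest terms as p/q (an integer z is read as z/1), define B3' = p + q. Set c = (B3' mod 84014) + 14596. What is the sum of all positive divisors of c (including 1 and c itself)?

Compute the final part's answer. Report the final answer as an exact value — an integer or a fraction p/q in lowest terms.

14670

Stage 1: -8*(-25)^4 - 4*(-25)^3 - 7*(-25)^2 - 8*(-25)^1 + 5 = (-3125000) + (62500) + (-4375) + (200) + (5) = -3066670; answer -3066670
Stage 2: B1 = -3066670; r = 25; cross terms: (-32*-32 - -27*-32)=160, (-27*-4 - -5*-32)=-52, (-5*25 - 14*-4)=-69, (14*-32 - -32*25)=352; twice the area = |391| = 391; area = 391/2; answer 391/2
Stage 3: B2 = 391/2; threaded value p + q = 393; w = 3; total draws C(10,2) = 45; favorable C(8,2) = 28; P = 28/45; answer 28/45
Stage 4: B3 = 28/45; threaded value p + q = 73; c = 14669; 14669 is prime, so its only divisors are 1 and 14669; sigma = 1 + 14669 = 14670; answer 14670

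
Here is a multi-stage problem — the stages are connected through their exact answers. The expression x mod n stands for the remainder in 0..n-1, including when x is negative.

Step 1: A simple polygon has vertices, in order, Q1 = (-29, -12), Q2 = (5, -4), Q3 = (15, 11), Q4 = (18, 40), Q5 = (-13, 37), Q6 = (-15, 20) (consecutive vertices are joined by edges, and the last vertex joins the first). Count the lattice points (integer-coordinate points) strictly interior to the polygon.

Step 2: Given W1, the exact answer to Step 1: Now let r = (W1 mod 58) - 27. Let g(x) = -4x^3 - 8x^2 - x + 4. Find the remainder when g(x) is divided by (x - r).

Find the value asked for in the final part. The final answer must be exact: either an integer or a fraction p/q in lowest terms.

11719

Step 1: cross terms: (-29*-4 - 5*-12)=176, (5*11 - 15*-4)=115, (15*40 - 18*11)=402, (18*37 - -13*40)=1186, (-13*20 - -15*37)=295, (-15*-12 - -29*20)=760; twice the area = |2934| = 2934; area = 1467; boundary points = 2 + 5 + 1 + 1 + 1 + 2 = 12; strictly interior points = area - boundary/2 + 1 = 1462; answer 1462
Step 2: W1 = 1462; r = -15; remainder = value at the root: -4*(-15)^3 - 8*(-15)^2 - 1*(-15)^1 + 4 = (13500) + (-1800) + (15) + (4) = 11719; answer 11719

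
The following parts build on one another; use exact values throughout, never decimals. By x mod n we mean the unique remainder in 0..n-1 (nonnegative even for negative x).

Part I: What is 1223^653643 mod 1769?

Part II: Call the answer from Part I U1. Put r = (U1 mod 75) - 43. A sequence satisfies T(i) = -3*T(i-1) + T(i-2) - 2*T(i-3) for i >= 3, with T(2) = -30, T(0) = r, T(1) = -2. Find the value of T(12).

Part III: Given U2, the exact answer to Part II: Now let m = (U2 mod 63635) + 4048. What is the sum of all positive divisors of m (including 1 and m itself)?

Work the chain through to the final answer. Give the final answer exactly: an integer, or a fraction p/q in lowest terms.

Part I: squarings mod 1769: 1223^1=1223, 1223^2=924, 1223^4=1118, 1223^8=1010, 1223^16=1156, 1223^32=741, 1223^64=691, 1223^128=1620, 1223^256=973, 1223^512=314, 1223^1024=1301, 1223^2048=1437, 1223^4096=546, 1223^8192=924, 1223^16384=1118, 1223^32768=1010, 1223^65536=1156, 1223^131072=741, 1223^262144=691, 1223^524288=1620; 1223^653643 = 1223^1 * 1223^2 * 1223^8 * 1223^64 * 1223^256 * 1223^2048 * 1223^4096 * 1223^8192 * 1223^16384 * 1223^32768 * 1223^65536 * 1223^524288 = 332 (mod 1769); answer 332
Part II: U1 = 332; r = -11; T(3) = -3*(-30) + 1*(-2) - 2*(-11) = 110; iterating: T(3)=110, T(4)=-356, T(5)=1238, T(6)=-4290, T(7)=14820, T(8)=-51226, T(9)=177078, T(10)=-612100, T(11)=2115830, T(12)=-7313746; answer -7313746
Part III: U2 = -7313746; m = 8327; 8327 = 11 * 757; sigma = (1 + 11) * (1 + 757) = 12 * 758 = 9096; answer 9096

9096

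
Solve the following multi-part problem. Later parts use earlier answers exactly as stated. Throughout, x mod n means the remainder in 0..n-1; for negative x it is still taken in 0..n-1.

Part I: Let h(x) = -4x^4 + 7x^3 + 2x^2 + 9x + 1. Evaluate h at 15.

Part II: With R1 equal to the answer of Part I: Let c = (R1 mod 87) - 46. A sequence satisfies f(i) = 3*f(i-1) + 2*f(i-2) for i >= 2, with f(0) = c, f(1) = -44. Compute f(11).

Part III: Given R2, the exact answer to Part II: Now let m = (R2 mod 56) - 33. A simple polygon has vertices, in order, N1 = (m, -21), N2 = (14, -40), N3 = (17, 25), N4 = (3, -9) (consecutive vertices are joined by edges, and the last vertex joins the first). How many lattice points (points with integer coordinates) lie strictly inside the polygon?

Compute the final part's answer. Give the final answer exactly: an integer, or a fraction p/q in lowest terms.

313

Part I: -4*(15)^4 + 7*(15)^3 + 2*(15)^2 + 9*(15)^1 + 1 = (-202500) + (23625) + (450) + (135) + (1) = -178289; answer -178289
Part II: R1 = -178289; c = 15; f(2) = 3*(-44) + 2*(15) = -102; iterating: f(2)=-102, f(3)=-394, f(4)=-1386, f(5)=-4946, f(6)=-17610, f(7)=-62722, f(8)=-223386, f(9)=-795602, f(10)=-2833578, f(11)=-10091938; answer -10091938
Part III: R2 = -10091938; m = 13; cross terms: (13*-40 - 14*-21)=-226, (14*25 - 17*-40)=1030, (17*-9 - 3*25)=-228, (3*-21 - 13*-9)=54; twice the area = |630| = 630; area = 315; boundary points = 1 + 1 + 2 + 2 = 6; strictly interior points = area - boundary/2 + 1 = 313; answer 313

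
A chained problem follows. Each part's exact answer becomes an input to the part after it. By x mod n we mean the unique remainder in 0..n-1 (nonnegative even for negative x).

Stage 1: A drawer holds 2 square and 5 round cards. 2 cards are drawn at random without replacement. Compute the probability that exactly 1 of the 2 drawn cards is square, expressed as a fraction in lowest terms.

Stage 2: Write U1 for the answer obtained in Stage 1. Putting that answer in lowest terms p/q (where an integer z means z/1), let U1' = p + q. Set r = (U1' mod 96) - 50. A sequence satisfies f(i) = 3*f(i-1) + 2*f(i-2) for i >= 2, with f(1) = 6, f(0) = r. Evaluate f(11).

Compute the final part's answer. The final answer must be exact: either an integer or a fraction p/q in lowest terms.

-1324584

Stage 1: total draws C(7,2) = 21; favorable C(2,1)*C(5,1) = 10; P = 10/21; answer 10/21
Stage 2: U1 = 10/21; threaded value p + q = 31; r = -19; f(2) = 3*(6) + 2*(-19) = -20; iterating: f(2)=-20, f(3)=-48, f(4)=-184, f(5)=-648, f(6)=-2312, f(7)=-8232, f(8)=-29320, f(9)=-104424, f(10)=-371912, f(11)=-1324584; answer -1324584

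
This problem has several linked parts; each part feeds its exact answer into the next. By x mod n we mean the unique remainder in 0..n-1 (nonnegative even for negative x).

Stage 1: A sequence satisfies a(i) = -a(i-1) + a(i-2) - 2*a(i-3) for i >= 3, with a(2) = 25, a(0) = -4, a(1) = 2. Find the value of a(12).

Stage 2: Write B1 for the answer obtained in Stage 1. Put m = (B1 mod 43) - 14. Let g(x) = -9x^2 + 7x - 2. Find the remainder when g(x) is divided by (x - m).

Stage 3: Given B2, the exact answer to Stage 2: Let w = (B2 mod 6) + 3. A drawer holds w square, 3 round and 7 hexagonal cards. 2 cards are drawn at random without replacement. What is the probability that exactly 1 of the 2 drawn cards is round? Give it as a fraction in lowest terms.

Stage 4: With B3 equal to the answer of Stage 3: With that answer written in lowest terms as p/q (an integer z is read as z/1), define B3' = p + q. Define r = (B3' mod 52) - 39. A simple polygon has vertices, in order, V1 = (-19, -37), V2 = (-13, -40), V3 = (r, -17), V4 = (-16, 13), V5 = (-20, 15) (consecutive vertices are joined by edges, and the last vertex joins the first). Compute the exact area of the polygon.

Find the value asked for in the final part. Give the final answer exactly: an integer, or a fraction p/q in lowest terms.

Stage 1: a(3) = -1*(25) + 1*(2) - 2*(-4) = -15; iterating: a(3)=-15, a(4)=36, a(5)=-101, a(6)=167, a(7)=-340, a(8)=709, a(9)=-1383, a(10)=2772, a(11)=-5573, a(12)=11111; answer 11111
Stage 2: B1 = 11111; m = 3; remainder = value at the root: -9*(3)^2 + 7*(3)^1 - 2 = (-81) + (21) + (-2) = -62; answer -62
Stage 3: B2 = -62; w = 7; total draws C(17,2) = 136; favorable C(3,1)*C(14,1) = 42; P = 21/68; answer 21/68
Stage 4: B3 = 21/68; threaded value p + q = 89; r = -2; cross terms: (-19*-40 - -13*-37)=279, (-13*-17 - -2*-40)=141, (-2*13 - -16*-17)=-298, (-16*15 - -20*13)=20, (-20*-37 - -19*15)=1025; twice the area = |1167| = 1167; area = 1167/2; answer 1167/2

1167/2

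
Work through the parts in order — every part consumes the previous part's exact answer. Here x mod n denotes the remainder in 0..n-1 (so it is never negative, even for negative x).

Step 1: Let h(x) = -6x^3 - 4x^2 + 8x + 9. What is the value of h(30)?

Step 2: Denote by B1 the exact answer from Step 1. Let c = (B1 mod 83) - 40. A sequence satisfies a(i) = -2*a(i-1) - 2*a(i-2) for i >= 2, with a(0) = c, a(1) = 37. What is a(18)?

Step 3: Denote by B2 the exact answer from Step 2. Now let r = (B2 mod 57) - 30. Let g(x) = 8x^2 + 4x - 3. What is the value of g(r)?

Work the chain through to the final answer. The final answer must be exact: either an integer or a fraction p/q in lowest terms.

Step 1: -6*(30)^3 - 4*(30)^2 + 8*(30)^1 + 9 = (-162000) + (-3600) + (240) + (9) = -165351; answer -165351
Step 2: B1 = -165351; c = 28; a(2) = -2*(37) - 2*(28) = -130; iterating: a(2)=-130, a(3)=186, a(4)=-112, a(5)=-148, a(6)=520, a(7)=-744, a(8)=448, a(9)=592, a(10)=-2080, a(11)=2976, a(12)=-1792, a(13)=-2368, a(14)=8320, a(15)=-11904, a(16)=7168, a(17)=9472, a(18)=-33280; answer -33280
Step 3: B2 = -33280; r = -22; 8*(-22)^2 + 4*(-22)^1 - 3 = (3872) + (-88) + (-3) = 3781; answer 3781

3781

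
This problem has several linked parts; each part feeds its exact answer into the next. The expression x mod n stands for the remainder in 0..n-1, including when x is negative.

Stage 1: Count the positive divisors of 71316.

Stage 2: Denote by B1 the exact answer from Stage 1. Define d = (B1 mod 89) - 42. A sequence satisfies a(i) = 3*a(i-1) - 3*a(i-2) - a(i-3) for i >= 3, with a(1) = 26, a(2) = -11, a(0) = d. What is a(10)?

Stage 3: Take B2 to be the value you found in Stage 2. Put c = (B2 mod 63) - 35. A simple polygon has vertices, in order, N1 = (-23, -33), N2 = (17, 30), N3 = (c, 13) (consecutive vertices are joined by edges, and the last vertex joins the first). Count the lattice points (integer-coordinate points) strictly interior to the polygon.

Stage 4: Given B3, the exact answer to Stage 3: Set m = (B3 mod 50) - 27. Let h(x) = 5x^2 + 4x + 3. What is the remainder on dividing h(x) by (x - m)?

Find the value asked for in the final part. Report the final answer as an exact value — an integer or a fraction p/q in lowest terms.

675

Stage 1: 71316 = 2^2 * 3^2 * 7 * 283; number of divisors = (2+1) * (2+1) * (1+1) * (1+1) = 36; answer 36
Stage 2: B1 = 36; d = -6; a(3) = 3*(-11) - 3*(26) - 1*(-6) = -105; iterating: a(3)=-105, a(4)=-308, a(5)=-598, a(6)=-765, a(7)=-193, a(8)=2314, a(9)=8286, a(10)=18109; answer 18109
Stage 3: B2 = 18109; c = -7; cross terms: (-23*30 - 17*-33)=-129, (17*13 - -7*30)=431, (-7*-33 - -23*13)=530; twice the area = |832| = 832; area = 416; boundary points = 1 + 1 + 2 = 4; strictly interior points = area - boundary/2 + 1 = 415; answer 415
Stage 4: B3 = 415; m = -12; remainder = value at the root: 5*(-12)^2 + 4*(-12)^1 + 3 = (720) + (-48) + (3) = 675; answer 675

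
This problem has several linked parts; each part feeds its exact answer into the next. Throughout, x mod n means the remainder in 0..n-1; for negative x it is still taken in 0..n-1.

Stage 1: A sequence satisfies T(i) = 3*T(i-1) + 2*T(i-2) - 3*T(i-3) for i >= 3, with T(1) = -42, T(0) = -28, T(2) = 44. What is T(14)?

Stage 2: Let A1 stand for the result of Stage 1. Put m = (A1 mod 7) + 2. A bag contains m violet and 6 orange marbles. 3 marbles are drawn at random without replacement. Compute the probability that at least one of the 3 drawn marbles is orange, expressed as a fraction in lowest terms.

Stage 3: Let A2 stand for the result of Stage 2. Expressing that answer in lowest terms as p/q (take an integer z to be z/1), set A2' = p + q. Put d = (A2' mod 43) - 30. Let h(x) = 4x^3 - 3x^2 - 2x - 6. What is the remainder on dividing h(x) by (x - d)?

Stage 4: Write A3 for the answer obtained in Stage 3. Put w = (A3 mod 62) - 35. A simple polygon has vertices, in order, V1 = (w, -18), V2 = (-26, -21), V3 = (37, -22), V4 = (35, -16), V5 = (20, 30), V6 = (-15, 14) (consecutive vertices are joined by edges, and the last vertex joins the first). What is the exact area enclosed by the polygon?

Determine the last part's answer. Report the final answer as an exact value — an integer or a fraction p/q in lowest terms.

Stage 1: T(3) = 3*(44) + 2*(-42) - 3*(-28) = 132; iterating: T(3)=132, T(4)=610, T(5)=1962, T(6)=6710, T(7)=22224, T(8)=74206, T(9)=246936, T(10)=822548, T(11)=2738898, T(12)=9120982, T(13)=30373098, T(14)=101144564; answer 101144564
Stage 2: A1 = 101144564; m = 5; total draws C(11,3) = 165; complement C(5,3) = 10; favorable 165 - 10 = 155; P = 31/33; answer 31/33
Stage 3: A2 = 31/33; threaded value p + q = 64; d = -9; remainder = value at the root: 4*(-9)^3 - 3*(-9)^2 - 2*(-9)^1 - 6 = (-2916) + (-243) + (18) + (-6) = -3147; answer -3147
Stage 4: A3 = -3147; w = -20; cross terms: (-20*-21 - -26*-18)=-48, (-26*-22 - 37*-21)=1349, (37*-16 - 35*-22)=178, (35*30 - 20*-16)=1370, (20*14 - -15*30)=730, (-15*-18 - -20*14)=550; twice the area = |4129| = 4129; area = 4129/2; answer 4129/2

4129/2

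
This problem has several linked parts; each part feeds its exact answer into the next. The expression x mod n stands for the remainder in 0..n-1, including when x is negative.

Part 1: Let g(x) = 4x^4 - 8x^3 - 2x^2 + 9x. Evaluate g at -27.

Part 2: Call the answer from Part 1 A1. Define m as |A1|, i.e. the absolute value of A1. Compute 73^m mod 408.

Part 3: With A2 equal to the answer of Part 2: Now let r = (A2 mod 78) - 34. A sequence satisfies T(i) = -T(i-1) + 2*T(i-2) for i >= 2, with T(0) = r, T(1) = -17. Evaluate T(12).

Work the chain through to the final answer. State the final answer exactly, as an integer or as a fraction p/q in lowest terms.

19107

Part 1: 4*(-27)^4 - 8*(-27)^3 - 2*(-27)^2 + 9*(-27)^1 = (2125764) + (157464) + (-1458) + (-243) = 2281527; answer 2281527
Part 2: A1 = 2281527; m = 2281527; squarings mod 408: 73^1=73, 73^2=25, 73^4=217, 73^8=169, 73^16=1, 73^32=1, 73^64=1, 73^128=1, 73^256=1, 73^512=1, 73^1024=1, 73^2048=1, 73^4096=1, 73^8192=1, 73^16384=1, 73^32768=1, 73^65536=1, 73^131072=1, 73^262144=1, 73^524288=1, 73^1048576=1, 73^2097152=1; 73^2281527 = 73^1 * 73^2 * 73^4 * 73^16 * 73^32 * 73^4096 * 73^16384 * 73^32768 * 73^131072 * 73^2097152 = 265 (mod 408); answer 265
Part 3: A2 = 265; r = -3; T(2) = -1*(-17) + 2*(-3) = 11; iterating: T(2)=11, T(3)=-45, T(4)=67, T(5)=-157, T(6)=291, T(7)=-605, T(8)=1187, T(9)=-2397, T(10)=4771, T(11)=-9565, T(12)=19107; answer 19107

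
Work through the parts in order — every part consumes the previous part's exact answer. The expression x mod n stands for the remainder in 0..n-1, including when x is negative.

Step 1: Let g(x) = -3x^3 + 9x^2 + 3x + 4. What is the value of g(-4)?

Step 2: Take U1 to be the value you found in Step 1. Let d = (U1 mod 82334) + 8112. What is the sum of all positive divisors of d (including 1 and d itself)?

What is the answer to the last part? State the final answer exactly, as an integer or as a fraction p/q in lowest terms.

19080

Step 1: -3*(-4)^3 + 9*(-4)^2 + 3*(-4)^1 + 4 = (192) + (144) + (-12) + (4) = 328; answer 328
Step 2: U1 = 328; d = 8440; 8440 = 2^3 * 5 * 211; sigma = (1 + 2 + 4 + 8) * (1 + 5) * (1 + 211) = 15 * 6 * 212 = 19080; answer 19080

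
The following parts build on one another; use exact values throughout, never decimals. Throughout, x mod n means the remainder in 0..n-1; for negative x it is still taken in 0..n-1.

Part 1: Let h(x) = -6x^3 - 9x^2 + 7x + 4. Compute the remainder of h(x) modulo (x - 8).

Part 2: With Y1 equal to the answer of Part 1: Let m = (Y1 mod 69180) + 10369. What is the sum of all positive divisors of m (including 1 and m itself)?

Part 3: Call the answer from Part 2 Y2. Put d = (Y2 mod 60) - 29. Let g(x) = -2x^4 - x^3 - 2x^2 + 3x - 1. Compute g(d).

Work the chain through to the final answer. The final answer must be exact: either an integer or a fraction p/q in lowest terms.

Part 1: remainder = value at the root: -6*(8)^3 - 9*(8)^2 + 7*(8)^1 + 4 = (-3072) + (-576) + (56) + (4) = -3588; answer -3588
Part 2: Y1 = -3588; m = 75961; 75961 = 37 * 2053; sigma = (1 + 37) * (1 + 2053) = 38 * 2054 = 78052; answer 78052
Part 3: Y2 = 78052; d = 23; -2*(23)^4 - 1*(23)^3 - 2*(23)^2 + 3*(23)^1 - 1 = (-559682) + (-12167) + (-1058) + (69) + (-1) = -572839; answer -572839

-572839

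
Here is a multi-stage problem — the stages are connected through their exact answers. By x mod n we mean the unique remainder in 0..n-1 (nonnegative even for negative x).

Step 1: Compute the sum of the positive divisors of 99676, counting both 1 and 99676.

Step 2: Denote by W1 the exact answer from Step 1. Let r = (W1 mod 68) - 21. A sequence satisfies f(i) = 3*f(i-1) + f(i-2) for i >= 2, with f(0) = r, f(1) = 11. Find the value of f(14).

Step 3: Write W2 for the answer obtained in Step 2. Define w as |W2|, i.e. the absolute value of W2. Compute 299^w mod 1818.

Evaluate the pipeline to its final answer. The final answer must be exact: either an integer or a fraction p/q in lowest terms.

319

Step 1: 99676 = 2^2 * 24919; sigma = (1 + 2 + 4) * (1 + 24919) = 7 * 24920 = 174440; answer 174440
Step 2: W1 = 174440; r = -1; f(2) = 3*(11) + 1*(-1) = 32; iterating: f(2)=32, f(3)=107, f(4)=353, f(5)=1166, f(6)=3851, f(7)=12719, f(8)=42008, f(9)=138743, f(10)=458237, f(11)=1513454, f(12)=4998599, f(13)=16509251, f(14)=54526352; answer 54526352
Step 3: W2 = 54526352; w = 54526352; squarings mod 1818: 299^1=299, 299^2=319, 299^4=1771, 299^8=391, 299^16=169, 299^32=1291, 299^64=1393, 299^128=643, 299^256=763, 299^512=409, 299^1024=25, 299^2048=625, 299^4096=1573, 299^8192=31, 299^16384=961, 299^32768=1795, 299^65536=529, 299^131072=1687, 299^262144=799, 299^524288=283, 299^1048576=97, 299^2097152=319, 299^4194304=1771, 299^8388608=391, 299^16777216=169, 299^33554432=1291; 299^54526352 = 299^16 * 299^128 * 299^256 * 299^4194304 * 299^16777216 * 299^33554432 = 319 (mod 1818); answer 319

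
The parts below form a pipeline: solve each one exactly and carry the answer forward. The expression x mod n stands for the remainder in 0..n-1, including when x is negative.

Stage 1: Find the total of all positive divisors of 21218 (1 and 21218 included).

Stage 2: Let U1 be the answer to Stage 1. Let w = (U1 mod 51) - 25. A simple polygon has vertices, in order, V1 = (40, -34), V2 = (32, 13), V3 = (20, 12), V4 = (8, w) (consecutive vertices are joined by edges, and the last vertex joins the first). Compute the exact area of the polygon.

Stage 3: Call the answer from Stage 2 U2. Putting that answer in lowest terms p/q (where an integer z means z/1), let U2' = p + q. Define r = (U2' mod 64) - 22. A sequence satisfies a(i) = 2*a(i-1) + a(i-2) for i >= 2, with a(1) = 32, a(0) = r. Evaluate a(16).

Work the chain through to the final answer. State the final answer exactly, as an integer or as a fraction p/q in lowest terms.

Stage 1: 21218 = 2 * 103^2; sigma = (1 + 2) * (1 + 103 + 10609) = 3 * 10713 = 32139; answer 32139
Stage 2: U1 = 32139; w = -16; cross terms: (40*13 - 32*-34)=1608, (32*12 - 20*13)=124, (20*-16 - 8*12)=-416, (8*-34 - 40*-16)=368; twice the area = |1684| = 1684; area = 842; answer 842
Stage 3: U2 = 842; threaded value p + q = 843; r = -11; a(2) = 2*(32) + 1*(-11) = 53; iterating: a(2)=53, a(3)=138, a(4)=329, a(5)=796, a(6)=1921, a(7)=4638, a(8)=11197, a(9)=27032, a(10)=65261, a(11)=157554, a(12)=380369, a(13)=918292, a(14)=2216953, a(15)=5352198, a(16)=12921349; answer 12921349

12921349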